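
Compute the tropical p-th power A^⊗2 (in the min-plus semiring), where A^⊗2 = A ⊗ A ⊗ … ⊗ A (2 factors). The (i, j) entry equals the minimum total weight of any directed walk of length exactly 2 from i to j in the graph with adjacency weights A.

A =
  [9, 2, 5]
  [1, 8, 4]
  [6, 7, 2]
A^⊗2 =
  [3, 10, 6]
  [9, 3, 6]
  [8, 8, 4]

Each entry (A^⊗2)_ij equals the minimum over all length-2 walks i = v_0 → v_1 → … → v_2 = j of Σ_t A[v_t][v_{t+1}]. For example, for (i, j) = (0, 2) we minimise over 3 possible intermediate vertex sequences; the minimum is 6, attained along the walk 0 → 1 → 2.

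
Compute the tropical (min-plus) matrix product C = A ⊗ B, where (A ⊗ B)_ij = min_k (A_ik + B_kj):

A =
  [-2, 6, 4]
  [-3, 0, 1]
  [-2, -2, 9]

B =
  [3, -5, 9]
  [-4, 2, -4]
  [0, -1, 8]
A ⊗ B =
  [1, -7, 2]
  [-4, -8, -4]
  [-6, -7, -6]

Apply the min-plus product entry-by-entry:
  C[0][0] = min over k of (A[0][0] + B[0][0] = -2 + 3 = 1, A[0][1] + B[1][0] = 6 + -4 = 2, A[0][2] + B[2][0] = 4 + 0 = 4) = 1 (attained at k = 0)
  C[0][1] = min over k of (A[0][0] + B[0][1] = -2 + -5 = -7, A[0][1] + B[1][1] = 6 + 2 = 8, A[0][2] + B[2][1] = 4 + -1 = 3) = -7 (attained at k = 0)
  C[0][2] = min over k of (A[0][0] + B[0][2] = -2 + 9 = 7, A[0][1] + B[1][2] = 6 + -4 = 2, A[0][2] + B[2][2] = 4 + 8 = 12) = 2 (attained at k = 1)
  C[1][0] = min over k of (A[1][0] + B[0][0] = -3 + 3 = 0, A[1][1] + B[1][0] = 0 + -4 = -4, A[1][2] + B[2][0] = 1 + 0 = 1) = -4 (attained at k = 1)
  C[1][1] = min over k of (A[1][0] + B[0][1] = -3 + -5 = -8, A[1][1] + B[1][1] = 0 + 2 = 2, A[1][2] + B[2][1] = 1 + -1 = 0) = -8 (attained at k = 0)
  C[1][2] = min over k of (A[1][0] + B[0][2] = -3 + 9 = 6, A[1][1] + B[1][2] = 0 + -4 = -4, A[1][2] + B[2][2] = 1 + 8 = 9) = -4 (attained at k = 1)
  C[2][0] = min over k of (A[2][0] + B[0][0] = -2 + 3 = 1, A[2][1] + B[1][0] = -2 + -4 = -6, A[2][2] + B[2][0] = 9 + 0 = 9) = -6 (attained at k = 1)
  C[2][1] = min over k of (A[2][0] + B[0][1] = -2 + -5 = -7, A[2][1] + B[1][1] = -2 + 2 = 0, A[2][2] + B[2][1] = 9 + -1 = 8) = -7 (attained at k = 0)
  C[2][2] = min over k of (A[2][0] + B[0][2] = -2 + 9 = 7, A[2][1] + B[1][2] = -2 + -4 = -6, A[2][2] + B[2][2] = 9 + 8 = 17) = -6 (attained at k = 1)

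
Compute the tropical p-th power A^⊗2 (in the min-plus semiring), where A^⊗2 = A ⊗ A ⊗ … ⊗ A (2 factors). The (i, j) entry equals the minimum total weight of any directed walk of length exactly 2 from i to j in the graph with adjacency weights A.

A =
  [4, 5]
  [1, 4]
A^⊗2 =
  [6, 9]
  [5, 6]

Each entry (A^⊗2)_ij equals the minimum over all length-2 walks i = v_0 → v_1 → … → v_2 = j of Σ_t A[v_t][v_{t+1}]. For example, for (i, j) = (0, 1) we minimise over 2 possible intermediate vertex sequences; the minimum is 9, attained along the walk 0 → 0 → 1.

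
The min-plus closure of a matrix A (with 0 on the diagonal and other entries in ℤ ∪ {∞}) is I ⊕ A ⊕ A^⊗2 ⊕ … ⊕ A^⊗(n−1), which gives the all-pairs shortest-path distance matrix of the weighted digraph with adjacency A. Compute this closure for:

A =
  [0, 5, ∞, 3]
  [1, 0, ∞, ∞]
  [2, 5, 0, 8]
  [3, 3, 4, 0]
Closure =
  [0, 5, 7, 3]
  [1, 0, 8, 4]
  [2, 5, 0, 5]
  [3, 3, 4, 0]

This is the Floyd-Warshall all-pairs shortest-path computation. For each intermediate vertex k = 0, 1, …, 3, update dist[i][j] ← min(dist[i][j], dist[i][k] + dist[k][j]). The final matrix gives, for each (i, j), the minimum total weight of any directed path from i to j (possibly empty when i = j).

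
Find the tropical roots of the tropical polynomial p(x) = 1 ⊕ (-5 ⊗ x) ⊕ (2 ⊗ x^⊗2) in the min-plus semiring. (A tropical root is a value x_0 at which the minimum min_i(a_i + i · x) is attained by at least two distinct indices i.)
Roots: {-7, 6}

Each tropical root is a break point of the lower envelope of the lines y = a_i + i · x (there are 3 lines, with slopes 0, 1, ..., 2). Only the lines that attain the minimum somewhere contribute to roots; other lines are dominated. Here the surviving (envelope) indices are i = 2, i = 1, i = 0.
Intersections between consecutive envelope lines give the roots: for adjacent envelope indices i < j the intersection is x = (a_i − a_j) / (j − i). Reading off the sorted break points: {-7, 6}.
Verification: at each break x_0, at least two indices attain the minimum of min_i(a_i + i · x_0).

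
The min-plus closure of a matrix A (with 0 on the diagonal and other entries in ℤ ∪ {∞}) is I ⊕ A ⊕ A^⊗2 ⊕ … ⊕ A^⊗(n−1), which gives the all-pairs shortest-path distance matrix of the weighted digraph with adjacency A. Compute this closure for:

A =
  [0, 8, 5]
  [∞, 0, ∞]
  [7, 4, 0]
Closure =
  [0, 8, 5]
  [∞, 0, ∞]
  [7, 4, 0]

This is the Floyd-Warshall all-pairs shortest-path computation. For each intermediate vertex k = 0, 1, …, 2, update dist[i][j] ← min(dist[i][j], dist[i][k] + dist[k][j]). The final matrix gives, for each (i, j), the minimum total weight of any directed path from i to j (possibly empty when i = j).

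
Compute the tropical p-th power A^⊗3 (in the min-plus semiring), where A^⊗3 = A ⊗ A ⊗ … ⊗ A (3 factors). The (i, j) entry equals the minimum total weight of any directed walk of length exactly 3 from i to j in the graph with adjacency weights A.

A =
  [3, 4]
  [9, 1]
A^⊗3 =
  [9, 6]
  [11, 3]

Each entry (A^⊗3)_ij equals the minimum over all length-3 walks i = v_0 → v_1 → … → v_3 = j of Σ_t A[v_t][v_{t+1}]. For example, for (i, j) = (0, 1) we minimise over 4 possible intermediate vertex sequences; the minimum is 6, attained along the walk 0 → 1 → 1 → 1.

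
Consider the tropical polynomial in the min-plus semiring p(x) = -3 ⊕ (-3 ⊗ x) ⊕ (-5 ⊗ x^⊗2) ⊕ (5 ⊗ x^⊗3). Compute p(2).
p(2) = -3

A tropical monomial a ⊗ x^⊗i evaluates to a + i · x. Evaluating each term at x = 2:
  Term 0 contributes -3 + 0 · 2 = -3
  Term 1 contributes -3 + 1 · 2 = -1
  Term 2 contributes -5 + 2 · 2 = -1
  Term 3 contributes 5 + 3 · 2 = 11
p(2) = ⊕ of these = min[-3, -1, -1, 11] = -3.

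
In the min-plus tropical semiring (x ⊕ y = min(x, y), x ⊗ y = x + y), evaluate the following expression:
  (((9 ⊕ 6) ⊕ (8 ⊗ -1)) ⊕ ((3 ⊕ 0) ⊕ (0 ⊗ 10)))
(((9 ⊕ 6) ⊕ (8 ⊗ -1)) ⊕ ((3 ⊕ 0) ⊕ (0 ⊗ 10))) = 0

Expand innermost to outermost. Recall ⊕ takes the minimum of its arguments and ⊗ takes their sum. Working out the expression (((9 ⊕ 6) ⊕ (8 ⊗ -1)) ⊕ ((3 ⊕ 0) ⊕ (0 ⊗ 10))) gives 0.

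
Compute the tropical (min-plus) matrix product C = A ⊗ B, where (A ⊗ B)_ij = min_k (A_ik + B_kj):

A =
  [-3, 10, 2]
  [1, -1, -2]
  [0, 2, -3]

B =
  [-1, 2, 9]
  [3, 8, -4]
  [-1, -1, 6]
A ⊗ B =
  [-4, -1, 6]
  [-3, -3, -5]
  [-4, -4, -2]

Apply the min-plus product entry-by-entry:
  C[0][0] = min over k of (A[0][0] + B[0][0] = -3 + -1 = -4, A[0][1] + B[1][0] = 10 + 3 = 13, A[0][2] + B[2][0] = 2 + -1 = 1) = -4 (attained at k = 0)
  C[0][1] = min over k of (A[0][0] + B[0][1] = -3 + 2 = -1, A[0][1] + B[1][1] = 10 + 8 = 18, A[0][2] + B[2][1] = 2 + -1 = 1) = -1 (attained at k = 0)
  C[0][2] = min over k of (A[0][0] + B[0][2] = -3 + 9 = 6, A[0][1] + B[1][2] = 10 + -4 = 6, A[0][2] + B[2][2] = 2 + 6 = 8) = 6 (attained at k = 0)
  C[1][0] = min over k of (A[1][0] + B[0][0] = 1 + -1 = 0, A[1][1] + B[1][0] = -1 + 3 = 2, A[1][2] + B[2][0] = -2 + -1 = -3) = -3 (attained at k = 2)
  C[1][1] = min over k of (A[1][0] + B[0][1] = 1 + 2 = 3, A[1][1] + B[1][1] = -1 + 8 = 7, A[1][2] + B[2][1] = -2 + -1 = -3) = -3 (attained at k = 2)
  C[1][2] = min over k of (A[1][0] + B[0][2] = 1 + 9 = 10, A[1][1] + B[1][2] = -1 + -4 = -5, A[1][2] + B[2][2] = -2 + 6 = 4) = -5 (attained at k = 1)
  C[2][0] = min over k of (A[2][0] + B[0][0] = 0 + -1 = -1, A[2][1] + B[1][0] = 2 + 3 = 5, A[2][2] + B[2][0] = -3 + -1 = -4) = -4 (attained at k = 2)
  C[2][1] = min over k of (A[2][0] + B[0][1] = 0 + 2 = 2, A[2][1] + B[1][1] = 2 + 8 = 10, A[2][2] + B[2][1] = -3 + -1 = -4) = -4 (attained at k = 2)
  C[2][2] = min over k of (A[2][0] + B[0][2] = 0 + 9 = 9, A[2][1] + B[1][2] = 2 + -4 = -2, A[2][2] + B[2][2] = -3 + 6 = 3) = -2 (attained at k = 1)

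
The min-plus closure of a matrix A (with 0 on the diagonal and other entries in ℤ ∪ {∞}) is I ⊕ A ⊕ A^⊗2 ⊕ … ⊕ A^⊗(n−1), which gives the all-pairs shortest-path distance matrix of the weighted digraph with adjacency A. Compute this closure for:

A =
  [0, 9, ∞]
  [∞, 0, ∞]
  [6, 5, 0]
Closure =
  [0, 9, ∞]
  [∞, 0, ∞]
  [6, 5, 0]

This is the Floyd-Warshall all-pairs shortest-path computation. For each intermediate vertex k = 0, 1, …, 2, update dist[i][j] ← min(dist[i][j], dist[i][k] + dist[k][j]). The final matrix gives, for each (i, j), the minimum total weight of any directed path from i to j (possibly empty when i = j).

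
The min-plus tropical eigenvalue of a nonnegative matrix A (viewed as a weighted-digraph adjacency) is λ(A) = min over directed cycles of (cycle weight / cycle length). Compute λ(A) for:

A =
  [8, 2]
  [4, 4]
λ(A) = 3

Enumerate directed cycles and compute their means (weight / length). Sample:
  cycle 0 → 0: weight = 8, length = 1, mean = 8/1 ≈ 8.000
  cycle 1 → 1: weight = 4, length = 1, mean = 4/1 ≈ 4.000
  cycle 0 → 1 → 0: weight = 6, length = 2, mean = 6/2 ≈ 3.000
  cycle 1 → 0 → 1: weight = 6, length = 2, mean = 6/2 ≈ 3.000
Minimum mean = 3.000, attained e.g. along the cycle 0 → 1 → 0 with weight 6 and length 2. So λ(A) = 6/2 = 3.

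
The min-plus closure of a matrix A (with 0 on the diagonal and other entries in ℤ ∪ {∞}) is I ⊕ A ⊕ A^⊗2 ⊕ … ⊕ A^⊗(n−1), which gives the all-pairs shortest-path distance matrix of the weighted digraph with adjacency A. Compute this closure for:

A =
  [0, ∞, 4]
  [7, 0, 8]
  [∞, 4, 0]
Closure =
  [0, 8, 4]
  [7, 0, 8]
  [11, 4, 0]

This is the Floyd-Warshall all-pairs shortest-path computation. For each intermediate vertex k = 0, 1, …, 2, update dist[i][j] ← min(dist[i][j], dist[i][k] + dist[k][j]). The final matrix gives, for each (i, j), the minimum total weight of any directed path from i to j (possibly empty when i = j).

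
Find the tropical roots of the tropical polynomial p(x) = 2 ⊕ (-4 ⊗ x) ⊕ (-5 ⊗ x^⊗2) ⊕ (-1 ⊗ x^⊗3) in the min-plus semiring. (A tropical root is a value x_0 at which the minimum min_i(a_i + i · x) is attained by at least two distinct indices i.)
Roots: {-4, 1, 6}

Each tropical root is a break point of the lower envelope of the lines y = a_i + i · x (there are 4 lines, with slopes 0, 1, ..., 3). Only the lines that attain the minimum somewhere contribute to roots; other lines are dominated. Here the surviving (envelope) indices are i = 3, i = 2, i = 1, i = 0.
Intersections between consecutive envelope lines give the roots: for adjacent envelope indices i < j the intersection is x = (a_i − a_j) / (j − i). Reading off the sorted break points: {-4, 1, 6}.
Verification: at each break x_0, at least two indices attain the minimum of min_i(a_i + i · x_0).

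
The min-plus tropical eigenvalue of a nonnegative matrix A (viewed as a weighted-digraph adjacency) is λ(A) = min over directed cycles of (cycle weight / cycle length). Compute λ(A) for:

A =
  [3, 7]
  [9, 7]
λ(A) = 3

Enumerate directed cycles and compute their means (weight / length). Sample:
  cycle 0 → 0: weight = 3, length = 1, mean = 3/1 ≈ 3.000
  cycle 1 → 1: weight = 7, length = 1, mean = 7/1 ≈ 7.000
  cycle 0 → 1 → 0: weight = 16, length = 2, mean = 16/2 ≈ 8.000
  cycle 1 → 0 → 1: weight = 16, length = 2, mean = 16/2 ≈ 8.000
Minimum mean = 3.000, attained e.g. along the cycle 0 → 0 with weight 3 and length 1. So λ(A) = 3/1 = 3.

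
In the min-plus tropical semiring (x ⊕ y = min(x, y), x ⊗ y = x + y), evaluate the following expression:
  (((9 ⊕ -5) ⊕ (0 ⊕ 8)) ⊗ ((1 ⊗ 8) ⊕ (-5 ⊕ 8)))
(((9 ⊕ -5) ⊕ (0 ⊕ 8)) ⊗ ((1 ⊗ 8) ⊕ (-5 ⊕ 8))) = -10

Expand innermost to outermost. Recall ⊕ takes the minimum of its arguments and ⊗ takes their sum. Working out the expression (((9 ⊕ -5) ⊕ (0 ⊕ 8)) ⊗ ((1 ⊗ 8) ⊕ (-5 ⊕ 8))) gives -10.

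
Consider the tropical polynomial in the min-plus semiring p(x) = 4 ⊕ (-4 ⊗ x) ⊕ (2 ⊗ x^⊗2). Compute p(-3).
p(-3) = -7

A tropical monomial a ⊗ x^⊗i evaluates to a + i · x. Evaluating each term at x = -3:
  Term 0 contributes 4 + 0 · -3 = 4
  Term 1 contributes -4 + 1 · -3 = -7
  Term 2 contributes 2 + 2 · -3 = -4
p(-3) = ⊕ of these = min[4, -7, -4] = -7.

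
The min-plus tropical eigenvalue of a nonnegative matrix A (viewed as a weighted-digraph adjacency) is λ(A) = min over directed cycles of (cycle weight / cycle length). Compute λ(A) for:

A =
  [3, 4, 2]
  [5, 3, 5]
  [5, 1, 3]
λ(A) = 8/3

Enumerate directed cycles and compute their means (weight / length). Sample:
  cycle 0 → 0: weight = 3, length = 1, mean = 3/1 ≈ 3.000
  cycle 1 → 1: weight = 3, length = 1, mean = 3/1 ≈ 3.000
  cycle 2 → 2: weight = 3, length = 1, mean = 3/1 ≈ 3.000
  cycle 0 → 1 → 0: weight = 9, length = 2, mean = 9/2 ≈ 4.500
  cycle 0 → 2 → 0: weight = 7, length = 2, mean = 7/2 ≈ 3.500
  cycle 1 → 0 → 1: weight = 9, length = 2, mean = 9/2 ≈ 4.500
Minimum mean = 2.667, attained e.g. along the cycle 0 → 2 → 1 → 0 with weight 8 and length 3. So λ(A) = 8/3 = 8/3.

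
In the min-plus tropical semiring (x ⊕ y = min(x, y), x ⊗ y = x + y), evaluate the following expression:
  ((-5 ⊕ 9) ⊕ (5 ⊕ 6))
((-5 ⊕ 9) ⊕ (5 ⊕ 6)) = -5

Expand innermost to outermost. Recall ⊕ takes the minimum of its arguments and ⊗ takes their sum. Working out the expression ((-5 ⊕ 9) ⊕ (5 ⊕ 6)) gives -5.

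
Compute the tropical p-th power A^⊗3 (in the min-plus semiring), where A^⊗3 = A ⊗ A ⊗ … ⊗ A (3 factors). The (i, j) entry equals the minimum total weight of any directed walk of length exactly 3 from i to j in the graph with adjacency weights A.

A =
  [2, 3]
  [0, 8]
A^⊗3 =
  [5, 6]
  [3, 5]

Each entry (A^⊗3)_ij equals the minimum over all length-3 walks i = v_0 → v_1 → … → v_3 = j of Σ_t A[v_t][v_{t+1}]. For example, for (i, j) = (0, 1) we minimise over 4 possible intermediate vertex sequences; the minimum is 6, attained along the walk 0 → 1 → 0 → 1.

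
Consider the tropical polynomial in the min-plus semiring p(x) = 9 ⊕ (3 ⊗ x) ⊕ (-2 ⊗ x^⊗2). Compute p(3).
p(3) = 4

A tropical monomial a ⊗ x^⊗i evaluates to a + i · x. Evaluating each term at x = 3:
  Term 0 contributes 9 + 0 · 3 = 9
  Term 1 contributes 3 + 1 · 3 = 6
  Term 2 contributes -2 + 2 · 3 = 4
p(3) = ⊕ of these = min[9, 6, 4] = 4.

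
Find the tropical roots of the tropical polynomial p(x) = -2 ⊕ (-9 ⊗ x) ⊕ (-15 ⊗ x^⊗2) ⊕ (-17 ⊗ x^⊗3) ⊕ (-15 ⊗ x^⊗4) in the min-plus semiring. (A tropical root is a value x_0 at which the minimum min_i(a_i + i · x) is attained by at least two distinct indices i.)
Roots: {-2, 2, 6, 7}

Each tropical root is a break point of the lower envelope of the lines y = a_i + i · x (there are 5 lines, with slopes 0, 1, ..., 4). Only the lines that attain the minimum somewhere contribute to roots; other lines are dominated. Here the surviving (envelope) indices are i = 4, i = 3, i = 2, i = 1, i = 0.
Intersections between consecutive envelope lines give the roots: for adjacent envelope indices i < j the intersection is x = (a_i − a_j) / (j − i). Reading off the sorted break points: {-2, 2, 6, 7}.
Verification: at each break x_0, at least two indices attain the minimum of min_i(a_i + i · x_0).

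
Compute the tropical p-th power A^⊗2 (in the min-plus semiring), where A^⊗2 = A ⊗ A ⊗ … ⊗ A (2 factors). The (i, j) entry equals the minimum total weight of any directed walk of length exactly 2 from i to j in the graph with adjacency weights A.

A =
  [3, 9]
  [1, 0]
A^⊗2 =
  [6, 9]
  [1, 0]

Each entry (A^⊗2)_ij equals the minimum over all length-2 walks i = v_0 → v_1 → … → v_2 = j of Σ_t A[v_t][v_{t+1}]. For example, for (i, j) = (0, 1) we minimise over 2 possible intermediate vertex sequences; the minimum is 9, attained along the walk 0 → 1 → 1.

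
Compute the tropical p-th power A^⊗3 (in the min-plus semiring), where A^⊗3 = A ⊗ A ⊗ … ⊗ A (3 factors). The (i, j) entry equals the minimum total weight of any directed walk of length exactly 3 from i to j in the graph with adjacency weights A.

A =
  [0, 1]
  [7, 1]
A^⊗3 =
  [0, 1]
  [7, 3]

Each entry (A^⊗3)_ij equals the minimum over all length-3 walks i = v_0 → v_1 → … → v_3 = j of Σ_t A[v_t][v_{t+1}]. For example, for (i, j) = (0, 1) we minimise over 4 possible intermediate vertex sequences; the minimum is 1, attained along the walk 0 → 0 → 0 → 1.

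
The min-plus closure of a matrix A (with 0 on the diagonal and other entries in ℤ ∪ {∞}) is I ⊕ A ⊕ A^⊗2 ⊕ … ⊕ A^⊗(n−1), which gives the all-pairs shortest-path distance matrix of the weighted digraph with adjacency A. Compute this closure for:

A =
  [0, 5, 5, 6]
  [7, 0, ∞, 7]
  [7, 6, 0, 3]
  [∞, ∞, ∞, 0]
Closure =
  [0, 5, 5, 6]
  [7, 0, 12, 7]
  [7, 6, 0, 3]
  [∞, ∞, ∞, 0]

This is the Floyd-Warshall all-pairs shortest-path computation. For each intermediate vertex k = 0, 1, …, 3, update dist[i][j] ← min(dist[i][j], dist[i][k] + dist[k][j]). The final matrix gives, for each (i, j), the minimum total weight of any directed path from i to j (possibly empty when i = j).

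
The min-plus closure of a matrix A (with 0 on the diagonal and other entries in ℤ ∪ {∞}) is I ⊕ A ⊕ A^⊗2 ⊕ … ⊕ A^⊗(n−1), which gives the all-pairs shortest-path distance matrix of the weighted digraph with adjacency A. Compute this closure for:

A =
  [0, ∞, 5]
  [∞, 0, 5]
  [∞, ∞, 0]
Closure =
  [0, ∞, 5]
  [∞, 0, 5]
  [∞, ∞, 0]

This is the Floyd-Warshall all-pairs shortest-path computation. For each intermediate vertex k = 0, 1, …, 2, update dist[i][j] ← min(dist[i][j], dist[i][k] + dist[k][j]). The final matrix gives, for each (i, j), the minimum total weight of any directed path from i to j (possibly empty when i = j).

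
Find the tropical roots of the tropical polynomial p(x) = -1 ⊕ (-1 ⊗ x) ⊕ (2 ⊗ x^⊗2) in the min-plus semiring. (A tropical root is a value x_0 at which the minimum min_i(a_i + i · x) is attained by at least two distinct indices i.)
Roots: {-3, 0}

Each tropical root is a break point of the lower envelope of the lines y = a_i + i · x (there are 3 lines, with slopes 0, 1, ..., 2). Only the lines that attain the minimum somewhere contribute to roots; other lines are dominated. Here the surviving (envelope) indices are i = 2, i = 1, i = 0.
Intersections between consecutive envelope lines give the roots: for adjacent envelope indices i < j the intersection is x = (a_i − a_j) / (j − i). Reading off the sorted break points: {-3, 0}.
Verification: at each break x_0, at least two indices attain the minimum of min_i(a_i + i · x_0).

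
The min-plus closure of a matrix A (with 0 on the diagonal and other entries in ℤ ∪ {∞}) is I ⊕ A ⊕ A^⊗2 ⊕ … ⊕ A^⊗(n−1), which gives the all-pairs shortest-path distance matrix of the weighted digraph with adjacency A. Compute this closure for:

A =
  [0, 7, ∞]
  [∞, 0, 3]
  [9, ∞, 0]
Closure =
  [0, 7, 10]
  [12, 0, 3]
  [9, 16, 0]

This is the Floyd-Warshall all-pairs shortest-path computation. For each intermediate vertex k = 0, 1, …, 2, update dist[i][j] ← min(dist[i][j], dist[i][k] + dist[k][j]). The final matrix gives, for each (i, j), the minimum total weight of any directed path from i to j (possibly empty when i = j).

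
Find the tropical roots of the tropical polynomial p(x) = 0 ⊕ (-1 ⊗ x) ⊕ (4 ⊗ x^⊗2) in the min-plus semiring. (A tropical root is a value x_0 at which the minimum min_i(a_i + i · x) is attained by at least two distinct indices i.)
Roots: {-5, 1}

Each tropical root is a break point of the lower envelope of the lines y = a_i + i · x (there are 3 lines, with slopes 0, 1, ..., 2). Only the lines that attain the minimum somewhere contribute to roots; other lines are dominated. Here the surviving (envelope) indices are i = 2, i = 1, i = 0.
Intersections between consecutive envelope lines give the roots: for adjacent envelope indices i < j the intersection is x = (a_i − a_j) / (j − i). Reading off the sorted break points: {-5, 1}.
Verification: at each break x_0, at least two indices attain the minimum of min_i(a_i + i · x_0).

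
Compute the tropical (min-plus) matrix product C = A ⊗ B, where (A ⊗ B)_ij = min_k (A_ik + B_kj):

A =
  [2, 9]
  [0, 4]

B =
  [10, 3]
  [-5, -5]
A ⊗ B =
  [4, 4]
  [-1, -1]

Apply the min-plus product entry-by-entry:
  C[0][0] = min over k of (A[0][0] + B[0][0] = 2 + 10 = 12, A[0][1] + B[1][0] = 9 + -5 = 4) = 4 (attained at k = 1)
  C[0][1] = min over k of (A[0][0] + B[0][1] = 2 + 3 = 5, A[0][1] + B[1][1] = 9 + -5 = 4) = 4 (attained at k = 1)
  C[1][0] = min over k of (A[1][0] + B[0][0] = 0 + 10 = 10, A[1][1] + B[1][0] = 4 + -5 = -1) = -1 (attained at k = 1)
  C[1][1] = min over k of (A[1][0] + B[0][1] = 0 + 3 = 3, A[1][1] + B[1][1] = 4 + -5 = -1) = -1 (attained at k = 1)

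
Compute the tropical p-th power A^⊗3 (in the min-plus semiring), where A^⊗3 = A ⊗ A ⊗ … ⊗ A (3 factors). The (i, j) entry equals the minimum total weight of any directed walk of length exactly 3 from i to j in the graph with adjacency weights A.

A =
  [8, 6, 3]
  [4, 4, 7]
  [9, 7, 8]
A^⊗3 =
  [14, 14, 13]
  [12, 12, 11]
  [15, 15, 14]

Each entry (A^⊗3)_ij equals the minimum over all length-3 walks i = v_0 → v_1 → … → v_3 = j of Σ_t A[v_t][v_{t+1}]. For example, for (i, j) = (0, 2) we minimise over 9 possible intermediate vertex sequences; the minimum is 13, attained along the walk 0 → 1 → 0 → 2.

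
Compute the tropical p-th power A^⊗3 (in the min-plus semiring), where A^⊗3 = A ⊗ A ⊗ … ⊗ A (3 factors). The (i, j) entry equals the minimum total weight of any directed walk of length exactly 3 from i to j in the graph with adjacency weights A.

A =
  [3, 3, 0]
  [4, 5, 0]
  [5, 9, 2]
A^⊗3 =
  [7, 8, 4]
  [7, 8, 4]
  [9, 10, 6]

Each entry (A^⊗3)_ij equals the minimum over all length-3 walks i = v_0 → v_1 → … → v_3 = j of Σ_t A[v_t][v_{t+1}]. For example, for (i, j) = (0, 2) we minimise over 9 possible intermediate vertex sequences; the minimum is 4, attained along the walk 0 → 2 → 2 → 2.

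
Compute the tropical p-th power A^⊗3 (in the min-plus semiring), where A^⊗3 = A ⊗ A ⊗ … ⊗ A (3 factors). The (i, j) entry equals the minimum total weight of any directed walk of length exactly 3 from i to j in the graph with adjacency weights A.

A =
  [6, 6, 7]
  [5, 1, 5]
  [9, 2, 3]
A^⊗3 =
  [12, 8, 12]
  [7, 3, 7]
  [8, 4, 8]

Each entry (A^⊗3)_ij equals the minimum over all length-3 walks i = v_0 → v_1 → … → v_3 = j of Σ_t A[v_t][v_{t+1}]. For example, for (i, j) = (0, 2) we minimise over 9 possible intermediate vertex sequences; the minimum is 12, attained along the walk 0 → 1 → 1 → 2.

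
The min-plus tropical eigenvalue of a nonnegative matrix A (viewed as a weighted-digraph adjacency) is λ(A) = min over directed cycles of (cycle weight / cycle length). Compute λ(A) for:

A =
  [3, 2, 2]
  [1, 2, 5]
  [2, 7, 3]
λ(A) = 3/2

Enumerate directed cycles and compute their means (weight / length). Sample:
  cycle 0 → 0: weight = 3, length = 1, mean = 3/1 ≈ 3.000
  cycle 1 → 1: weight = 2, length = 1, mean = 2/1 ≈ 2.000
  cycle 2 → 2: weight = 3, length = 1, mean = 3/1 ≈ 3.000
  cycle 0 → 1 → 0: weight = 3, length = 2, mean = 3/2 ≈ 1.500
  cycle 0 → 2 → 0: weight = 4, length = 2, mean = 4/2 ≈ 2.000
  cycle 1 → 0 → 1: weight = 3, length = 2, mean = 3/2 ≈ 1.500
Minimum mean = 1.500, attained e.g. along the cycle 0 → 1 → 0 with weight 3 and length 2. So λ(A) = 3/2 = 3/2.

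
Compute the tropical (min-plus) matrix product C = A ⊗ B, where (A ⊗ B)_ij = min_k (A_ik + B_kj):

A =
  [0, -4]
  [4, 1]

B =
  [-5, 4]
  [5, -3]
A ⊗ B =
  [-5, -7]
  [-1, -2]

Apply the min-plus product entry-by-entry:
  C[0][0] = min over k of (A[0][0] + B[0][0] = 0 + -5 = -5, A[0][1] + B[1][0] = -4 + 5 = 1) = -5 (attained at k = 0)
  C[0][1] = min over k of (A[0][0] + B[0][1] = 0 + 4 = 4, A[0][1] + B[1][1] = -4 + -3 = -7) = -7 (attained at k = 1)
  C[1][0] = min over k of (A[1][0] + B[0][0] = 4 + -5 = -1, A[1][1] + B[1][0] = 1 + 5 = 6) = -1 (attained at k = 0)
  C[1][1] = min over k of (A[1][0] + B[0][1] = 4 + 4 = 8, A[1][1] + B[1][1] = 1 + -3 = -2) = -2 (attained at k = 1)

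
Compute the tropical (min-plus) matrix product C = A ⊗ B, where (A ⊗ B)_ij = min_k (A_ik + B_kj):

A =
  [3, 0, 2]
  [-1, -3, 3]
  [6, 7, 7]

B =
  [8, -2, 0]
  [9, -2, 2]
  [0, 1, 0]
A ⊗ B =
  [2, -2, 2]
  [3, -5, -1]
  [7, 4, 6]

Apply the min-plus product entry-by-entry:
  C[0][0] = min over k of (A[0][0] + B[0][0] = 3 + 8 = 11, A[0][1] + B[1][0] = 0 + 9 = 9, A[0][2] + B[2][0] = 2 + 0 = 2) = 2 (attained at k = 2)
  C[0][1] = min over k of (A[0][0] + B[0][1] = 3 + -2 = 1, A[0][1] + B[1][1] = 0 + -2 = -2, A[0][2] + B[2][1] = 2 + 1 = 3) = -2 (attained at k = 1)
  C[0][2] = min over k of (A[0][0] + B[0][2] = 3 + 0 = 3, A[0][1] + B[1][2] = 0 + 2 = 2, A[0][2] + B[2][2] = 2 + 0 = 2) = 2 (attained at k = 1)
  C[1][0] = min over k of (A[1][0] + B[0][0] = -1 + 8 = 7, A[1][1] + B[1][0] = -3 + 9 = 6, A[1][2] + B[2][0] = 3 + 0 = 3) = 3 (attained at k = 2)
  C[1][1] = min over k of (A[1][0] + B[0][1] = -1 + -2 = -3, A[1][1] + B[1][1] = -3 + -2 = -5, A[1][2] + B[2][1] = 3 + 1 = 4) = -5 (attained at k = 1)
  C[1][2] = min over k of (A[1][0] + B[0][2] = -1 + 0 = -1, A[1][1] + B[1][2] = -3 + 2 = -1, A[1][2] + B[2][2] = 3 + 0 = 3) = -1 (attained at k = 0)
  C[2][0] = min over k of (A[2][0] + B[0][0] = 6 + 8 = 14, A[2][1] + B[1][0] = 7 + 9 = 16, A[2][2] + B[2][0] = 7 + 0 = 7) = 7 (attained at k = 2)
  C[2][1] = min over k of (A[2][0] + B[0][1] = 6 + -2 = 4, A[2][1] + B[1][1] = 7 + -2 = 5, A[2][2] + B[2][1] = 7 + 1 = 8) = 4 (attained at k = 0)
  C[2][2] = min over k of (A[2][0] + B[0][2] = 6 + 0 = 6, A[2][1] + B[1][2] = 7 + 2 = 9, A[2][2] + B[2][2] = 7 + 0 = 7) = 6 (attained at k = 0)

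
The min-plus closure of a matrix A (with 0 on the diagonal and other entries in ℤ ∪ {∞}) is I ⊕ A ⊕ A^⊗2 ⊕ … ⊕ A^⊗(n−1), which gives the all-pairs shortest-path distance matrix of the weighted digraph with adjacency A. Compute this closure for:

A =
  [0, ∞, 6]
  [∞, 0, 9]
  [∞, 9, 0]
Closure =
  [0, 15, 6]
  [∞, 0, 9]
  [∞, 9, 0]

This is the Floyd-Warshall all-pairs shortest-path computation. For each intermediate vertex k = 0, 1, …, 2, update dist[i][j] ← min(dist[i][j], dist[i][k] + dist[k][j]). The final matrix gives, for each (i, j), the minimum total weight of any directed path from i to j (possibly empty when i = j).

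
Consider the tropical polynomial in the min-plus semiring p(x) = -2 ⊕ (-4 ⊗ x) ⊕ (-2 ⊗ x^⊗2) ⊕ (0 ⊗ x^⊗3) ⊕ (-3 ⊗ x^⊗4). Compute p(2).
p(2) = -2

A tropical monomial a ⊗ x^⊗i evaluates to a + i · x. Evaluating each term at x = 2:
  Term 0 contributes -2 + 0 · 2 = -2
  Term 1 contributes -4 + 1 · 2 = -2
  Term 2 contributes -2 + 2 · 2 = 2
  Term 3 contributes 0 + 3 · 2 = 6
  Term 4 contributes -3 + 4 · 2 = 5
p(2) = ⊕ of these = min[-2, -2, 2, 6, 5] = -2.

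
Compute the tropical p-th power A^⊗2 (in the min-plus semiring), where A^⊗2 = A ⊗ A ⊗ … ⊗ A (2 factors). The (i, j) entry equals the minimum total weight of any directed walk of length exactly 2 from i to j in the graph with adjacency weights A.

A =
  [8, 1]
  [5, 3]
A^⊗2 =
  [6, 4]
  [8, 6]

Each entry (A^⊗2)_ij equals the minimum over all length-2 walks i = v_0 → v_1 → … → v_2 = j of Σ_t A[v_t][v_{t+1}]. For example, for (i, j) = (0, 1) we minimise over 2 possible intermediate vertex sequences; the minimum is 4, attained along the walk 0 → 1 → 1.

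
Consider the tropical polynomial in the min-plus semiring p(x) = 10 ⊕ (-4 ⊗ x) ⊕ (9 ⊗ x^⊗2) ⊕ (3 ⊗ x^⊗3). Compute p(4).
p(4) = 0

A tropical monomial a ⊗ x^⊗i evaluates to a + i · x. Evaluating each term at x = 4:
  Term 0 contributes 10 + 0 · 4 = 10
  Term 1 contributes -4 + 1 · 4 = 0
  Term 2 contributes 9 + 2 · 4 = 17
  Term 3 contributes 3 + 3 · 4 = 15
p(4) = ⊕ of these = min[10, 0, 17, 15] = 0.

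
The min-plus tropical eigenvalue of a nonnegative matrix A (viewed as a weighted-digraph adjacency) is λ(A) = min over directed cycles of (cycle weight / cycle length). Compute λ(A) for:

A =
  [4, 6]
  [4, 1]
λ(A) = 1

Enumerate directed cycles and compute their means (weight / length). Sample:
  cycle 0 → 0: weight = 4, length = 1, mean = 4/1 ≈ 4.000
  cycle 1 → 1: weight = 1, length = 1, mean = 1/1 ≈ 1.000
  cycle 0 → 1 → 0: weight = 10, length = 2, mean = 10/2 ≈ 5.000
  cycle 1 → 0 → 1: weight = 10, length = 2, mean = 10/2 ≈ 5.000
Minimum mean = 1.000, attained e.g. along the cycle 1 → 1 with weight 1 and length 1. So λ(A) = 1/1 = 1.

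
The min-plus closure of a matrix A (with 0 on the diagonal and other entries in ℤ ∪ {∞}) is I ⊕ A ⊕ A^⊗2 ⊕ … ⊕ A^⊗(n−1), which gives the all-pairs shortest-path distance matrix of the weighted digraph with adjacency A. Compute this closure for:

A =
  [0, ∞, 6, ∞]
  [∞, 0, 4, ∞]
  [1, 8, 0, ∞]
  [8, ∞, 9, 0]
Closure =
  [0, 14, 6, ∞]
  [5, 0, 4, ∞]
  [1, 8, 0, ∞]
  [8, 17, 9, 0]

This is the Floyd-Warshall all-pairs shortest-path computation. For each intermediate vertex k = 0, 1, …, 3, update dist[i][j] ← min(dist[i][j], dist[i][k] + dist[k][j]). The final matrix gives, for each (i, j), the minimum total weight of any directed path from i to j (possibly empty when i = j).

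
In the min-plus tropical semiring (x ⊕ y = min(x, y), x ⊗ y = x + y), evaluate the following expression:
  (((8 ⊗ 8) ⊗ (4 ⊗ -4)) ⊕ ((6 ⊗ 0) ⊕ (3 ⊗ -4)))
(((8 ⊗ 8) ⊗ (4 ⊗ -4)) ⊕ ((6 ⊗ 0) ⊕ (3 ⊗ -4))) = -1

Expand innermost to outermost. Recall ⊕ takes the minimum of its arguments and ⊗ takes their sum. Working out the expression (((8 ⊗ 8) ⊗ (4 ⊗ -4)) ⊕ ((6 ⊗ 0) ⊕ (3 ⊗ -4))) gives -1.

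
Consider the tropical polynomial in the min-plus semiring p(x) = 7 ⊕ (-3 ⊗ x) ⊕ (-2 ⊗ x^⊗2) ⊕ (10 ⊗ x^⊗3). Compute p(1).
p(1) = -2

A tropical monomial a ⊗ x^⊗i evaluates to a + i · x. Evaluating each term at x = 1:
  Term 0 contributes 7 + 0 · 1 = 7
  Term 1 contributes -3 + 1 · 1 = -2
  Term 2 contributes -2 + 2 · 1 = 0
  Term 3 contributes 10 + 3 · 1 = 13
p(1) = ⊕ of these = min[7, -2, 0, 13] = -2.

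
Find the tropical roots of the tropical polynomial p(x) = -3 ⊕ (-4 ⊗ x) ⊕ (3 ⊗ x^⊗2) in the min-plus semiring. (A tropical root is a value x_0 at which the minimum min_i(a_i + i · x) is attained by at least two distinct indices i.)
Roots: {-7, 1}

Each tropical root is a break point of the lower envelope of the lines y = a_i + i · x (there are 3 lines, with slopes 0, 1, ..., 2). Only the lines that attain the minimum somewhere contribute to roots; other lines are dominated. Here the surviving (envelope) indices are i = 2, i = 1, i = 0.
Intersections between consecutive envelope lines give the roots: for adjacent envelope indices i < j the intersection is x = (a_i − a_j) / (j − i). Reading off the sorted break points: {-7, 1}.
Verification: at each break x_0, at least two indices attain the minimum of min_i(a_i + i · x_0).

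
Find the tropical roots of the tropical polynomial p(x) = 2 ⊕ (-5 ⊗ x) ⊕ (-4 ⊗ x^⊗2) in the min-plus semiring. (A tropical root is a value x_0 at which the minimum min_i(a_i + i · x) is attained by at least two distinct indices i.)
Roots: {-1, 7}

Each tropical root is a break point of the lower envelope of the lines y = a_i + i · x (there are 3 lines, with slopes 0, 1, ..., 2). Only the lines that attain the minimum somewhere contribute to roots; other lines are dominated. Here the surviving (envelope) indices are i = 2, i = 1, i = 0.
Intersections between consecutive envelope lines give the roots: for adjacent envelope indices i < j the intersection is x = (a_i − a_j) / (j − i). Reading off the sorted break points: {-1, 7}.
Verification: at each break x_0, at least two indices attain the minimum of min_i(a_i + i · x_0).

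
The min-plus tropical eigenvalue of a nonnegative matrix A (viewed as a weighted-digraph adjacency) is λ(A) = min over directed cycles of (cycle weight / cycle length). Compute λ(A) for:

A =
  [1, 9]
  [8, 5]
λ(A) = 1

Enumerate directed cycles and compute their means (weight / length). Sample:
  cycle 0 → 0: weight = 1, length = 1, mean = 1/1 ≈ 1.000
  cycle 1 → 1: weight = 5, length = 1, mean = 5/1 ≈ 5.000
  cycle 0 → 1 → 0: weight = 17, length = 2, mean = 17/2 ≈ 8.500
  cycle 1 → 0 → 1: weight = 17, length = 2, mean = 17/2 ≈ 8.500
Minimum mean = 1.000, attained e.g. along the cycle 0 → 0 with weight 1 and length 1. So λ(A) = 1/1 = 1.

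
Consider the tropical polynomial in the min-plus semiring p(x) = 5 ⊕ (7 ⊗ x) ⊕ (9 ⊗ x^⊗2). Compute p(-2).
p(-2) = 5

A tropical monomial a ⊗ x^⊗i evaluates to a + i · x. Evaluating each term at x = -2:
  Term 0 contributes 5 + 0 · -2 = 5
  Term 1 contributes 7 + 1 · -2 = 5
  Term 2 contributes 9 + 2 · -2 = 5
p(-2) = ⊕ of these = min[5, 5, 5] = 5.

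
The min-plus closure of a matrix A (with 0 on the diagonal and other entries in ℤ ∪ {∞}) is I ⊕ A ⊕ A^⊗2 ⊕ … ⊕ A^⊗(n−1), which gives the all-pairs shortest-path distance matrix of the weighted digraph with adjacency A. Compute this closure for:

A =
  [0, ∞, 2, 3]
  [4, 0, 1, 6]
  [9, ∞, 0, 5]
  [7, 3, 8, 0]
Closure =
  [0, 6, 2, 3]
  [4, 0, 1, 6]
  [9, 8, 0, 5]
  [7, 3, 4, 0]

This is the Floyd-Warshall all-pairs shortest-path computation. For each intermediate vertex k = 0, 1, …, 3, update dist[i][j] ← min(dist[i][j], dist[i][k] + dist[k][j]). The final matrix gives, for each (i, j), the minimum total weight of any directed path from i to j (possibly empty when i = j).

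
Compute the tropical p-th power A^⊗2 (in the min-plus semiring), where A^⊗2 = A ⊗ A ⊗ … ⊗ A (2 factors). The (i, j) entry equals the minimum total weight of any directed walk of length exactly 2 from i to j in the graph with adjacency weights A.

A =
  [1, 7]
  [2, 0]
A^⊗2 =
  [2, 7]
  [2, 0]

Each entry (A^⊗2)_ij equals the minimum over all length-2 walks i = v_0 → v_1 → … → v_2 = j of Σ_t A[v_t][v_{t+1}]. For example, for (i, j) = (0, 1) we minimise over 2 possible intermediate vertex sequences; the minimum is 7, attained along the walk 0 → 1 → 1.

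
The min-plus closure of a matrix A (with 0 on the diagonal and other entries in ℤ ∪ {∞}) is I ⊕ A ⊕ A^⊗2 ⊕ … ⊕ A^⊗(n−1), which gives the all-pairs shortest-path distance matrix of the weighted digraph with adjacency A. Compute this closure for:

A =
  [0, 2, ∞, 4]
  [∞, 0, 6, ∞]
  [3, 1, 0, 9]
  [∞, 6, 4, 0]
Closure =
  [0, 2, 8, 4]
  [9, 0, 6, 13]
  [3, 1, 0, 7]
  [7, 5, 4, 0]

This is the Floyd-Warshall all-pairs shortest-path computation. For each intermediate vertex k = 0, 1, …, 3, update dist[i][j] ← min(dist[i][j], dist[i][k] + dist[k][j]). The final matrix gives, for each (i, j), the minimum total weight of any directed path from i to j (possibly empty when i = j).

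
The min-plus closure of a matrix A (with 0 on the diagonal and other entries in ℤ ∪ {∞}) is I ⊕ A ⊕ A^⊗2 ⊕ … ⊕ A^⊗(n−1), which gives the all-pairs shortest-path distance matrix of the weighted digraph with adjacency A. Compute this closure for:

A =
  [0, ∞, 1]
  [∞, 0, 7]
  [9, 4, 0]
Closure =
  [0, 5, 1]
  [16, 0, 7]
  [9, 4, 0]

This is the Floyd-Warshall all-pairs shortest-path computation. For each intermediate vertex k = 0, 1, …, 2, update dist[i][j] ← min(dist[i][j], dist[i][k] + dist[k][j]). The final matrix gives, for each (i, j), the minimum total weight of any directed path from i to j (possibly empty when i = j).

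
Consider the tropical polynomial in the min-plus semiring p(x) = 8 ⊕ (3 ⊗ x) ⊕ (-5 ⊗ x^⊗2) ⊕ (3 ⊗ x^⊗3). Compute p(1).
p(1) = -3

A tropical monomial a ⊗ x^⊗i evaluates to a + i · x. Evaluating each term at x = 1:
  Term 0 contributes 8 + 0 · 1 = 8
  Term 1 contributes 3 + 1 · 1 = 4
  Term 2 contributes -5 + 2 · 1 = -3
  Term 3 contributes 3 + 3 · 1 = 6
p(1) = ⊕ of these = min[8, 4, -3, 6] = -3.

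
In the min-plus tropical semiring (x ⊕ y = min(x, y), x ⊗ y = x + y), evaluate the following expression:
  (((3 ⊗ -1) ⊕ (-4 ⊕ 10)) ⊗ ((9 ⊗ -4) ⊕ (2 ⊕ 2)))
(((3 ⊗ -1) ⊕ (-4 ⊕ 10)) ⊗ ((9 ⊗ -4) ⊕ (2 ⊕ 2))) = -2

Expand innermost to outermost. Recall ⊕ takes the minimum of its arguments and ⊗ takes their sum. Working out the expression (((3 ⊗ -1) ⊕ (-4 ⊕ 10)) ⊗ ((9 ⊗ -4) ⊕ (2 ⊕ 2))) gives -2.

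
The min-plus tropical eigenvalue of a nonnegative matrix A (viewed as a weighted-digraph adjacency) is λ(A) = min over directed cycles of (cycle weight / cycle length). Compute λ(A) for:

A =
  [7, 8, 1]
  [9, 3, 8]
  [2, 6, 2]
λ(A) = 3/2

Enumerate directed cycles and compute their means (weight / length). Sample:
  cycle 0 → 0: weight = 7, length = 1, mean = 7/1 ≈ 7.000
  cycle 1 → 1: weight = 3, length = 1, mean = 3/1 ≈ 3.000
  cycle 2 → 2: weight = 2, length = 1, mean = 2/1 ≈ 2.000
  cycle 0 → 1 → 0: weight = 17, length = 2, mean = 17/2 ≈ 8.500
  cycle 0 → 2 → 0: weight = 3, length = 2, mean = 3/2 ≈ 1.500
  cycle 1 → 0 → 1: weight = 17, length = 2, mean = 17/2 ≈ 8.500
Minimum mean = 1.500, attained e.g. along the cycle 0 → 2 → 0 with weight 3 and length 2. So λ(A) = 3/2 = 3/2.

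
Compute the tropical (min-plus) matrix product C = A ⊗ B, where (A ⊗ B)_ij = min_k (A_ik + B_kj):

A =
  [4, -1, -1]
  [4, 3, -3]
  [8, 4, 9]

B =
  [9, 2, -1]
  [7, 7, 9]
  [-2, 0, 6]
A ⊗ B =
  [-3, -1, 3]
  [-5, -3, 3]
  [7, 9, 7]

Apply the min-plus product entry-by-entry:
  C[0][0] = min over k of (A[0][0] + B[0][0] = 4 + 9 = 13, A[0][1] + B[1][0] = -1 + 7 = 6, A[0][2] + B[2][0] = -1 + -2 = -3) = -3 (attained at k = 2)
  C[0][1] = min over k of (A[0][0] + B[0][1] = 4 + 2 = 6, A[0][1] + B[1][1] = -1 + 7 = 6, A[0][2] + B[2][1] = -1 + 0 = -1) = -1 (attained at k = 2)
  C[0][2] = min over k of (A[0][0] + B[0][2] = 4 + -1 = 3, A[0][1] + B[1][2] = -1 + 9 = 8, A[0][2] + B[2][2] = -1 + 6 = 5) = 3 (attained at k = 0)
  C[1][0] = min over k of (A[1][0] + B[0][0] = 4 + 9 = 13, A[1][1] + B[1][0] = 3 + 7 = 10, A[1][2] + B[2][0] = -3 + -2 = -5) = -5 (attained at k = 2)
  C[1][1] = min over k of (A[1][0] + B[0][1] = 4 + 2 = 6, A[1][1] + B[1][1] = 3 + 7 = 10, A[1][2] + B[2][1] = -3 + 0 = -3) = -3 (attained at k = 2)
  C[1][2] = min over k of (A[1][0] + B[0][2] = 4 + -1 = 3, A[1][1] + B[1][2] = 3 + 9 = 12, A[1][2] + B[2][2] = -3 + 6 = 3) = 3 (attained at k = 0)
  C[2][0] = min over k of (A[2][0] + B[0][0] = 8 + 9 = 17, A[2][1] + B[1][0] = 4 + 7 = 11, A[2][2] + B[2][0] = 9 + -2 = 7) = 7 (attained at k = 2)
  C[2][1] = min over k of (A[2][0] + B[0][1] = 8 + 2 = 10, A[2][1] + B[1][1] = 4 + 7 = 11, A[2][2] + B[2][1] = 9 + 0 = 9) = 9 (attained at k = 2)
  C[2][2] = min over k of (A[2][0] + B[0][2] = 8 + -1 = 7, A[2][1] + B[1][2] = 4 + 9 = 13, A[2][2] + B[2][2] = 9 + 6 = 15) = 7 (attained at k = 0)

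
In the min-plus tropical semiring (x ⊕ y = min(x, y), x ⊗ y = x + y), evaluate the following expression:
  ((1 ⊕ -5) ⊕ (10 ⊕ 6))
((1 ⊕ -5) ⊕ (10 ⊕ 6)) = -5

Expand innermost to outermost. Recall ⊕ takes the minimum of its arguments and ⊗ takes their sum. Working out the expression ((1 ⊕ -5) ⊕ (10 ⊕ 6)) gives -5.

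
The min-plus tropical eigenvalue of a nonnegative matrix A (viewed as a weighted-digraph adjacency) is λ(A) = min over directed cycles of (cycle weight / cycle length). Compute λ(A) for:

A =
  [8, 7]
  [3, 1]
λ(A) = 1

Enumerate directed cycles and compute their means (weight / length). Sample:
  cycle 0 → 0: weight = 8, length = 1, mean = 8/1 ≈ 8.000
  cycle 1 → 1: weight = 1, length = 1, mean = 1/1 ≈ 1.000
  cycle 0 → 1 → 0: weight = 10, length = 2, mean = 10/2 ≈ 5.000
  cycle 1 → 0 → 1: weight = 10, length = 2, mean = 10/2 ≈ 5.000
Minimum mean = 1.000, attained e.g. along the cycle 1 → 1 with weight 1 and length 1. So λ(A) = 1/1 = 1.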